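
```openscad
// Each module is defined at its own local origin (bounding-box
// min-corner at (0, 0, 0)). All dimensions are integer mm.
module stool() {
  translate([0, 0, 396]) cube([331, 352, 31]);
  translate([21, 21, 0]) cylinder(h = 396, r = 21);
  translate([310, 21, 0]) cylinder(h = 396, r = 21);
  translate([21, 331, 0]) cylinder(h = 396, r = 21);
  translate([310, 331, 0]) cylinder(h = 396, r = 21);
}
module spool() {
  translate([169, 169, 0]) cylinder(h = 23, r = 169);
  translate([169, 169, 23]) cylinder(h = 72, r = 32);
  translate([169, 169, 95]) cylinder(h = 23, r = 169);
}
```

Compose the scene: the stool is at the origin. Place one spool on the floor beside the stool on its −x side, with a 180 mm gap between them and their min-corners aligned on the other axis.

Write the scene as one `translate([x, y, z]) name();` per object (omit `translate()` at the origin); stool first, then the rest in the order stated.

stool();
translate([-518, 0, 0]) spool();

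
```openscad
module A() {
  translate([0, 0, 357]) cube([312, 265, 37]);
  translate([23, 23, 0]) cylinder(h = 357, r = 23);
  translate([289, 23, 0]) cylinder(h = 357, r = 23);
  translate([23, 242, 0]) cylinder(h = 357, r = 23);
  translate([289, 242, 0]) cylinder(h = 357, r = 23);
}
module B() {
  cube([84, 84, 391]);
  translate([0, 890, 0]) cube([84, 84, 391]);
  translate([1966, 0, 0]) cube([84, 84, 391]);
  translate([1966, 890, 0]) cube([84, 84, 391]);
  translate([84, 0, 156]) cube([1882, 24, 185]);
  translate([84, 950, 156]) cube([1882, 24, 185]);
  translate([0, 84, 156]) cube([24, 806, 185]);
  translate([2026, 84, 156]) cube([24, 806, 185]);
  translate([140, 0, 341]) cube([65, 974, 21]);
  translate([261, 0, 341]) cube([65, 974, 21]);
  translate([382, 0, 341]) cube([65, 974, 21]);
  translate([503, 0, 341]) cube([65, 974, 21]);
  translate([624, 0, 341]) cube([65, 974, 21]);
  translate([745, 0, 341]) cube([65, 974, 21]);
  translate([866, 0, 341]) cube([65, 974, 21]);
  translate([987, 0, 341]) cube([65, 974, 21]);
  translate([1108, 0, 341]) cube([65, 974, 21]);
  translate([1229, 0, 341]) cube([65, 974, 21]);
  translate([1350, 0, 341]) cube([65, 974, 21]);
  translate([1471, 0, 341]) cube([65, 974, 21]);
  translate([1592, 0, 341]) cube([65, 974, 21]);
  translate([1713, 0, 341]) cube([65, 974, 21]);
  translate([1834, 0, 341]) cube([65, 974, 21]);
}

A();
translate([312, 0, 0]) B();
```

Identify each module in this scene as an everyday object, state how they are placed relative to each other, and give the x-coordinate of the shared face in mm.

The stool's +x face and the bed frame's −x face are both at x = 312 mm.

A is a stool. B is a bed frame. The bed frame is against the stool's +x side, with their −y faces flush. The x-coordinate of the shared face is 312 mm.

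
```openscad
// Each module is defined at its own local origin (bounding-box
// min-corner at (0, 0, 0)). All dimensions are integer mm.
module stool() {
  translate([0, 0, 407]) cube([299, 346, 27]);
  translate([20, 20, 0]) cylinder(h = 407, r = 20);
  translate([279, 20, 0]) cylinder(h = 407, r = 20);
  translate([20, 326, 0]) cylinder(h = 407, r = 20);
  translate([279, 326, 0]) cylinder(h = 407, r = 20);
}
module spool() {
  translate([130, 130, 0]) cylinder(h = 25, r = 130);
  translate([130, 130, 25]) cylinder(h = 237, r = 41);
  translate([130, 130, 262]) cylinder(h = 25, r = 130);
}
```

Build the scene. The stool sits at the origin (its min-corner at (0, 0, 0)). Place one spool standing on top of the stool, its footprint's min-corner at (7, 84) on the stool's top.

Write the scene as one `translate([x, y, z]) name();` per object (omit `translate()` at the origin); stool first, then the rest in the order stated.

stool();
translate([7, 84, 434]) spool();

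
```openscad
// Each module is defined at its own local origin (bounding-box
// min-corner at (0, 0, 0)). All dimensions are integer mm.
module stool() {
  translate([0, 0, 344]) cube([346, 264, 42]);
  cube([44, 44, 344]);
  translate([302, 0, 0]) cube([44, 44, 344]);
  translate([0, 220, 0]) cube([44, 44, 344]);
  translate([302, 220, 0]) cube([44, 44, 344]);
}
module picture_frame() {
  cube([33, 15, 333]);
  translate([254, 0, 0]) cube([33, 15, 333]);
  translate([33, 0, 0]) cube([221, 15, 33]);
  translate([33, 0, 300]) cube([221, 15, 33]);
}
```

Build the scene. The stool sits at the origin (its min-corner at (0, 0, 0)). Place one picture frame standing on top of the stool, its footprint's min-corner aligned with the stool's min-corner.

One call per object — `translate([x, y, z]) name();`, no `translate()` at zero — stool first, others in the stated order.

stool();
translate([0, 0, 386]) picture_frame();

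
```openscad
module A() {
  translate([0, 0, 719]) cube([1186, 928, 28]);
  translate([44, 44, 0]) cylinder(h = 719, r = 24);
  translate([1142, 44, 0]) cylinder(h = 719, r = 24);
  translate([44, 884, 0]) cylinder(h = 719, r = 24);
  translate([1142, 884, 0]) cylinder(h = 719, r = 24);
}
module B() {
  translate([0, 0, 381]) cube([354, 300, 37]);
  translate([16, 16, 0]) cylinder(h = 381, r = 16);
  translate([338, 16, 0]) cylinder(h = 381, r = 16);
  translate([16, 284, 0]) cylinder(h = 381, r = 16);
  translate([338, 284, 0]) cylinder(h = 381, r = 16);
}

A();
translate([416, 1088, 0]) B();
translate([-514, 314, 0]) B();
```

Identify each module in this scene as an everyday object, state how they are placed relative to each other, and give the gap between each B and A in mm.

A is a table. B is a stool. Two stools sit around the table at the +y, −x sides. The gap between each stool and the table is 160 mm.

Each stool's nearest face is 160 mm from the table's bounding box.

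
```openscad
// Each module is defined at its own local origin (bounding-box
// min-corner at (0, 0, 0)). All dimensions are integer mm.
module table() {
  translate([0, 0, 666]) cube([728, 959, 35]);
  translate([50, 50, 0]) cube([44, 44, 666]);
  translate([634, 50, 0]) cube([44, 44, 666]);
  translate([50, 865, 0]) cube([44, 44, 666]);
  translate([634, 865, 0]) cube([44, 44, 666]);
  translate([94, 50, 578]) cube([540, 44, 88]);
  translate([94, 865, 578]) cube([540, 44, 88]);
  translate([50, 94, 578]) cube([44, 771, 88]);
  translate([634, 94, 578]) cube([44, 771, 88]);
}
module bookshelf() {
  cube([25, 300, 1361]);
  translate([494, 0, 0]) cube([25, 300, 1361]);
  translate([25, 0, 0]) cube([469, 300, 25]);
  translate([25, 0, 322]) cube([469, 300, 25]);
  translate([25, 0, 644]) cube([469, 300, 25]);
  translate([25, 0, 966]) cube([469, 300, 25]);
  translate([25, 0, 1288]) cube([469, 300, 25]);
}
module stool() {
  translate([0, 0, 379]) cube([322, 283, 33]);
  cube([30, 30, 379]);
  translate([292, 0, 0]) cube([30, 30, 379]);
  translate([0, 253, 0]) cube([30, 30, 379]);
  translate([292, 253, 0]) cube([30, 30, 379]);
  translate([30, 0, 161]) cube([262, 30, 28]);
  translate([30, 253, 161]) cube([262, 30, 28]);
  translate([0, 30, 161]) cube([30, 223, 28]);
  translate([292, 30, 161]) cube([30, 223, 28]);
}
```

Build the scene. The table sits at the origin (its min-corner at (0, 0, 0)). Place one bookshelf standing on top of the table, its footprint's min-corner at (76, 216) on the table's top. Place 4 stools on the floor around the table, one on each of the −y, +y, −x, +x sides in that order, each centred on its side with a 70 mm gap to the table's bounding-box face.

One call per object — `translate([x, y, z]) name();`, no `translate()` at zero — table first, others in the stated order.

table();
translate([76, 216, 701]) bookshelf();
translate([203, -353, 0]) stool();
translate([203, 1029, 0]) stool();
translate([-392, 338, 0]) stool();
translate([798, 338, 0]) stool();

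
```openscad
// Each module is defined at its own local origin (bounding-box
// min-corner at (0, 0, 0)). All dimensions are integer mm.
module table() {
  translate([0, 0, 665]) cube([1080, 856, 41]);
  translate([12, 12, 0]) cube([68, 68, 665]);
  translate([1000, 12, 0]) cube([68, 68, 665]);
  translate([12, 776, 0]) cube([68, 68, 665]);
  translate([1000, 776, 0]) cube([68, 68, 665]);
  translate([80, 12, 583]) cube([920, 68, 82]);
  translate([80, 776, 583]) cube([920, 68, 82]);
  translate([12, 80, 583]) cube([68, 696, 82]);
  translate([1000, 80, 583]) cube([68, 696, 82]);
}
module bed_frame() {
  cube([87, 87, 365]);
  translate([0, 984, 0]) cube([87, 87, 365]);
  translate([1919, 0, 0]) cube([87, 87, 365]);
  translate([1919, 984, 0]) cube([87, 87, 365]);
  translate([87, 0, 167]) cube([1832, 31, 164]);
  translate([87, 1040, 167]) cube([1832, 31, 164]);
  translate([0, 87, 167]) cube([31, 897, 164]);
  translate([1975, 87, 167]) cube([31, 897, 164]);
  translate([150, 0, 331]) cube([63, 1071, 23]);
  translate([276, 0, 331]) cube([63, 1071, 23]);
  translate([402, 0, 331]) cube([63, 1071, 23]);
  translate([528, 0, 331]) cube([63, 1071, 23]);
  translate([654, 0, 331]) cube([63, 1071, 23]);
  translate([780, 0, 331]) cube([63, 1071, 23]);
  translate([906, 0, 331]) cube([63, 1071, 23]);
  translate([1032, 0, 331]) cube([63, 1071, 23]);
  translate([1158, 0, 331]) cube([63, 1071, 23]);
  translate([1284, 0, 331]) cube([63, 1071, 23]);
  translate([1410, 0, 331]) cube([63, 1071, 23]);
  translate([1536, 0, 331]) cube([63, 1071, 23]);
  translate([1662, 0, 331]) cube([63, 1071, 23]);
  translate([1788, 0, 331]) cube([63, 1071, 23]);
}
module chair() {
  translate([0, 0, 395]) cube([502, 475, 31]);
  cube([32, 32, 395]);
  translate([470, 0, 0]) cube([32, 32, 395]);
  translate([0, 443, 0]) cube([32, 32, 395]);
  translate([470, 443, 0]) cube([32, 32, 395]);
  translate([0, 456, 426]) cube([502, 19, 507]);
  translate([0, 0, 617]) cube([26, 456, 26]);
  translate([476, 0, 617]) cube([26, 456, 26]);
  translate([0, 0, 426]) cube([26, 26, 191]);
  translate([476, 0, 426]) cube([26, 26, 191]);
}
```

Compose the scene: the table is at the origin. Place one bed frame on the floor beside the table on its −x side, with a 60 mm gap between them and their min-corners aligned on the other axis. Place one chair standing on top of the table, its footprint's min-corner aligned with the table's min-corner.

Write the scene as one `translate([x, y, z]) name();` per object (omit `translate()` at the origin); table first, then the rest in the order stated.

table();
translate([-2066, 0, 0]) bed_frame();
translate([0, 0, 706]) chair();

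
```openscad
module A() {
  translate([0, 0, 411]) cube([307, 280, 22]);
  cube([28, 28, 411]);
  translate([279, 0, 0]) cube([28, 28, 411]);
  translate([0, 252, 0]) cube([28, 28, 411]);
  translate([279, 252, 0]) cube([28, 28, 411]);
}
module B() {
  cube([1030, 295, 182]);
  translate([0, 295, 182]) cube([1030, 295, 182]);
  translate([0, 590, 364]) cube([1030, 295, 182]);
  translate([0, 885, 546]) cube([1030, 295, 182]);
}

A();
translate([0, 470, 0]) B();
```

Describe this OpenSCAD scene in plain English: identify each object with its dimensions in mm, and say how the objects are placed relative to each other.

A is a four-legged stool. The seat is a 307×280×22 mm slab whose top surface is at z = 433 mm; four square legs, each 28×28 mm in cross-section, run from the floor (z = 0) to the underside of the seat, each flush with a corner of the seat.

B is a straight staircase of 4 solid steps. Each step is 1030 mm wide (x), 295 mm deep (y, the going) and 182 mm tall (the rise). The first step rests on the floor; each subsequent step sits one going further in +y and one rise higher in +z, directly behind and above the previous step with no overlap.

The staircase is on the floor beside the stool on its +y side.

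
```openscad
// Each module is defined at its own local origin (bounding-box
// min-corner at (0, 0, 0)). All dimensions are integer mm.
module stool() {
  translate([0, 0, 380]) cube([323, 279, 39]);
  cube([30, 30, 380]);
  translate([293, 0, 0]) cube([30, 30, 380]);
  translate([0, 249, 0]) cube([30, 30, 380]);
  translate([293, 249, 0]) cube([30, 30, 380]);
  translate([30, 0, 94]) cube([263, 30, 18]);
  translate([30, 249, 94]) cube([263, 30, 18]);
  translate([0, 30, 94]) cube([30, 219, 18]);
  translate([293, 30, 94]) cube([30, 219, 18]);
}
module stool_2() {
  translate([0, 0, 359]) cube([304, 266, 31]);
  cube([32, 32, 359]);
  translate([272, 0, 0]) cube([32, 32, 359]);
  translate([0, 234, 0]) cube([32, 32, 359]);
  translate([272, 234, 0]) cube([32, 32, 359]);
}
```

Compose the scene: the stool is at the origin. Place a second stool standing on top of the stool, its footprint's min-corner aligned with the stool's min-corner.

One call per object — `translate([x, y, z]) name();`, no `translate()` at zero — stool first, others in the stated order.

stool();
translate([0, 0, 419]) stool_2();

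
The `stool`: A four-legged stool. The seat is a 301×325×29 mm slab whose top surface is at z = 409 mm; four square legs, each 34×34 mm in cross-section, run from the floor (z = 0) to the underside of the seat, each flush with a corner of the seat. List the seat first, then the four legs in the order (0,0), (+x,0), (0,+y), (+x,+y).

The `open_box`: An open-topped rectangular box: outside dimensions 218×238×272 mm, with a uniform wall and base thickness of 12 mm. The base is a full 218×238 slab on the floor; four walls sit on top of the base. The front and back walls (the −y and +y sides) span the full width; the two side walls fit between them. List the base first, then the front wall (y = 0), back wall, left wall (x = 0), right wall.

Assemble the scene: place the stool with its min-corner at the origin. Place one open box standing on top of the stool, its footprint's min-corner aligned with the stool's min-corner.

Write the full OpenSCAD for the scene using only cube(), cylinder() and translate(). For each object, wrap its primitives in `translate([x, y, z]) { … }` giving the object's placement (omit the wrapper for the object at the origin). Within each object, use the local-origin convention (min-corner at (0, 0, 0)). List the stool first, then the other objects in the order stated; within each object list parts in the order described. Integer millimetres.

translate([0, 0, 380]) cube([301, 325, 29]);
cube([34, 34, 380]);
translate([267, 0, 0]) cube([34, 34, 380]);
translate([0, 291, 0]) cube([34, 34, 380]);
translate([267, 291, 0]) cube([34, 34, 380]);
translate([0, 0, 409]) {
  cube([218, 238, 12]);
  translate([0, 0, 12]) cube([218, 12, 260]);
  translate([0, 226, 12]) cube([218, 12, 260]);
  translate([0, 12, 12]) cube([12, 214, 260]);
  translate([206, 12, 12]) cube([12, 214, 260]);
}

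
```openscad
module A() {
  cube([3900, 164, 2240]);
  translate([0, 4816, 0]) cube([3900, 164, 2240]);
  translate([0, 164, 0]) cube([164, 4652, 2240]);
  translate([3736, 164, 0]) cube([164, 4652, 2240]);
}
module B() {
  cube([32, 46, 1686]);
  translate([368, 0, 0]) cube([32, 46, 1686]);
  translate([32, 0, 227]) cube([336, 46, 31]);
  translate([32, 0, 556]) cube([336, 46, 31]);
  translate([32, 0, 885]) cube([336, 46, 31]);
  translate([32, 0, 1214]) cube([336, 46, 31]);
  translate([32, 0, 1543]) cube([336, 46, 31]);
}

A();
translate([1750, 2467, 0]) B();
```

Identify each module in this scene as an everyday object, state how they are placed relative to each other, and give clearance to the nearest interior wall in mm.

Clearances: x = 1586, y = 2303; minimum 1586 mm.

A is a house frame. B is a ladder. The ladder sits inside the house frame, centred. The clearance to the nearest interior wall is 1586 mm.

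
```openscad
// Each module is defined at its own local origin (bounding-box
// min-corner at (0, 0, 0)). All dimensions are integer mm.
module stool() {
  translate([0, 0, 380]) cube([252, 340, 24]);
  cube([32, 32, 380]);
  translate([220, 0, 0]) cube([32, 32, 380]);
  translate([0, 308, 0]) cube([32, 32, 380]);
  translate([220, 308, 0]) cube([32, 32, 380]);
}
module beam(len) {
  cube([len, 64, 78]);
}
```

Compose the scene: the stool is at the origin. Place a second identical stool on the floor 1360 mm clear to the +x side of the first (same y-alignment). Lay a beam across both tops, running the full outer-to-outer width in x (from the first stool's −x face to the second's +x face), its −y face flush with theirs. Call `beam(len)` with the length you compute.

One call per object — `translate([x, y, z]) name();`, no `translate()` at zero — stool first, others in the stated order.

stool();
translate([1612, 0, 0]) stool();
translate([0, 0, 404]) beam(1864);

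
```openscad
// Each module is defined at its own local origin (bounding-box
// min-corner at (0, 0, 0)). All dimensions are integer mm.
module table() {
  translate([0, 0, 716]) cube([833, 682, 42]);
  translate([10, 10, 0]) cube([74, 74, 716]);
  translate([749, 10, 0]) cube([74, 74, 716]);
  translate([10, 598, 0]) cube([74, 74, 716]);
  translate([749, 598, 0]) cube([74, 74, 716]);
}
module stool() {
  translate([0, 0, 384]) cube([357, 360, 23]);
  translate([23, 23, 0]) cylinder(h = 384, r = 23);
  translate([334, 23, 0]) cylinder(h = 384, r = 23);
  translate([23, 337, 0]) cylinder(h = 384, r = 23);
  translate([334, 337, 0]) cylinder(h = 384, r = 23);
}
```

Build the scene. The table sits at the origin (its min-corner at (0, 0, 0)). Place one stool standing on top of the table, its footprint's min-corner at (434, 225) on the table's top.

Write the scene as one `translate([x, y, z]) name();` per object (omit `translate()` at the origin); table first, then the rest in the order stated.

table();
translate([434, 225, 758]) stool();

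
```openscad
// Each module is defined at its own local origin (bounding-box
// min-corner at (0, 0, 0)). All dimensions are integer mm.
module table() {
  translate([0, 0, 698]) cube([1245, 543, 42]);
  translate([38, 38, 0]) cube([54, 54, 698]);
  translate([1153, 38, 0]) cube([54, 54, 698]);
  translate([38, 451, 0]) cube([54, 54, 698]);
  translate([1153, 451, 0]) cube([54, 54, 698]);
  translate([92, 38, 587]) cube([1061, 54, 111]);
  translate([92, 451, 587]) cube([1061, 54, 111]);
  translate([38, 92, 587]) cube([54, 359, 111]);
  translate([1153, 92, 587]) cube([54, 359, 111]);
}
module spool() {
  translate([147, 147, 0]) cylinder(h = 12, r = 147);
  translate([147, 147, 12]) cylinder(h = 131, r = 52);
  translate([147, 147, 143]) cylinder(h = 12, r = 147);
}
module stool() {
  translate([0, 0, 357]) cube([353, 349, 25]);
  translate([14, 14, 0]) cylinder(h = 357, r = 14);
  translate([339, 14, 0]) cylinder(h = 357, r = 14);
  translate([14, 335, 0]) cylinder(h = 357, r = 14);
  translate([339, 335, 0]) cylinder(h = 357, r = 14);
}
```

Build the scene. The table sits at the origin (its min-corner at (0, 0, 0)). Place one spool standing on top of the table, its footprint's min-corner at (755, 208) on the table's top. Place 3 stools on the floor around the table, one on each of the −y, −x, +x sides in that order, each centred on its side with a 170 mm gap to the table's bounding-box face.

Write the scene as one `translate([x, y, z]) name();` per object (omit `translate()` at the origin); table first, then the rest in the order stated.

table();
translate([755, 208, 740]) spool();
translate([446, -519, 0]) stool();
translate([-523, 97, 0]) stool();
translate([1415, 97, 0]) stool();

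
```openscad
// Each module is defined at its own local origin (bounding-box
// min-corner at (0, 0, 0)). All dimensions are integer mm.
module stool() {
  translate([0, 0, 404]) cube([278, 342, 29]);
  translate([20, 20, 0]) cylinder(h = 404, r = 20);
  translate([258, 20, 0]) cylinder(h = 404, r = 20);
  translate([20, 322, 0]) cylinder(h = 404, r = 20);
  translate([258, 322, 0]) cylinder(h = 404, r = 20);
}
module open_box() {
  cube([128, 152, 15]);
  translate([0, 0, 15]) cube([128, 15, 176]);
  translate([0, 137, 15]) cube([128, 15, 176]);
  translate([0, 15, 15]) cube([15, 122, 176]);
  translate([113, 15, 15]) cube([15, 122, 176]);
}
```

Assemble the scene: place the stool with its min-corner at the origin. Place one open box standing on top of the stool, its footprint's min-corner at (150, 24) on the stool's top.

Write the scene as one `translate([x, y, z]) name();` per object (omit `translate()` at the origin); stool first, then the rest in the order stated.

stool();
translate([150, 24, 433]) open_box();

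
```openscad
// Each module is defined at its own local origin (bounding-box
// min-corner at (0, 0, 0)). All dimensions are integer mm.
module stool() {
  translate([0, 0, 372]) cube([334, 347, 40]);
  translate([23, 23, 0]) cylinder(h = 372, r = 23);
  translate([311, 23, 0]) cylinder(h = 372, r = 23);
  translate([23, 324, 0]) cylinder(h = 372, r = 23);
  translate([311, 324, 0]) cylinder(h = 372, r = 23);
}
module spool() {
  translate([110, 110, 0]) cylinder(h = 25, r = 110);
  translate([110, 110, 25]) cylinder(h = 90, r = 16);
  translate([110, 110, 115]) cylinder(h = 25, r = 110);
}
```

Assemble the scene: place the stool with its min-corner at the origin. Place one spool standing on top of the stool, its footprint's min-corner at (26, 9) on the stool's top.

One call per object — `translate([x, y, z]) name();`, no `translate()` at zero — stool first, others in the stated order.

stool();
translate([26, 9, 412]) spool();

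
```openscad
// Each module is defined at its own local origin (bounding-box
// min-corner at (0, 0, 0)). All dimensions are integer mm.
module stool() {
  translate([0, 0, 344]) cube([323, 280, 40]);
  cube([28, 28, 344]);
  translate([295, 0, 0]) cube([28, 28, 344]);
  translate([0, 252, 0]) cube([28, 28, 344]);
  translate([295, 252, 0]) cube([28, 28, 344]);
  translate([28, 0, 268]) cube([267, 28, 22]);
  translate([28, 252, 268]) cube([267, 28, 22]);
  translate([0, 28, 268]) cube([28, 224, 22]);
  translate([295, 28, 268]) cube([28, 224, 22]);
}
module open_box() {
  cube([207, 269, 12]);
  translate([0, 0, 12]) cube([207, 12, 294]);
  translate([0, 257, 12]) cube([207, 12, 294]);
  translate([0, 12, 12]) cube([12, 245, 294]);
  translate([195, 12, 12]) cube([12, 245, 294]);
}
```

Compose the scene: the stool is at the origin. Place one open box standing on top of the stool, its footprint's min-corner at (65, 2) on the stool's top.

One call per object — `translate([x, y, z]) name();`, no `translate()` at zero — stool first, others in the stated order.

stool();
translate([65, 2, 384]) open_box();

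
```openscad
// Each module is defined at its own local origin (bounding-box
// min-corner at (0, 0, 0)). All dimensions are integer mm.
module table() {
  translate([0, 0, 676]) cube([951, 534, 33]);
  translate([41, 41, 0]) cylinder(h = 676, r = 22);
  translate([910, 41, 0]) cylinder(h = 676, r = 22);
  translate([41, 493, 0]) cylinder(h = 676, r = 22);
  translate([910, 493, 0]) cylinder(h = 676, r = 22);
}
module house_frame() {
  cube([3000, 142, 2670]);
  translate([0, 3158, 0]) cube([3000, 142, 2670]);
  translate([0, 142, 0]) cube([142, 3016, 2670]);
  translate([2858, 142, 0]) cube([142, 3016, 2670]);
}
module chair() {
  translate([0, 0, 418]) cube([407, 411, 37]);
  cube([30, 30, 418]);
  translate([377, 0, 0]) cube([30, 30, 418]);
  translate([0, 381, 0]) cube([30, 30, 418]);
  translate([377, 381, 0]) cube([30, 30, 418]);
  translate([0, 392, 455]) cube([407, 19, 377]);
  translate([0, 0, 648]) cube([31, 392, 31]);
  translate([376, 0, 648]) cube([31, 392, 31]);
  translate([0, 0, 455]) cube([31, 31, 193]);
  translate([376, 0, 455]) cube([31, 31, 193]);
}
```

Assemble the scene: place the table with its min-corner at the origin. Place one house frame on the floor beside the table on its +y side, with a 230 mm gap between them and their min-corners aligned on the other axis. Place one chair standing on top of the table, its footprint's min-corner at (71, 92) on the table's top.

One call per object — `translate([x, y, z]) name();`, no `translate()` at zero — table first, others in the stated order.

table();
translate([0, 764, 0]) house_frame();
translate([71, 92, 709]) chair();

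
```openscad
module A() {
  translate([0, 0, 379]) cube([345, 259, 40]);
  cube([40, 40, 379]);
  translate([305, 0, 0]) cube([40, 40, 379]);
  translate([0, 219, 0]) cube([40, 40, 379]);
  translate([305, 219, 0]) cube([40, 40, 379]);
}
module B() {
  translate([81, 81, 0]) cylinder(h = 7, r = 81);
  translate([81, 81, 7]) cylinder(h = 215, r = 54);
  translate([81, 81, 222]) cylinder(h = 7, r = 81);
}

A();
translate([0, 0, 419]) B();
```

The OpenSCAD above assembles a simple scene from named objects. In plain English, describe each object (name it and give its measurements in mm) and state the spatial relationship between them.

A is a simple wooden stool: a rectangular seat 345 mm (x) by 259 mm (y), 40 mm thick, top face at z = 419 mm, on four square legs, each 40×40 mm in cross-section. The legs rest on z = 0, each flush with a corner of the seat.

B is a spool: two coaxial disc flanges of radius 81 mm and thickness 7 mm, joined by a core cylinder of radius 54 mm and height 215 mm. The lower flange rests on z = 0 and the three cylinders share a vertical axis.

The spool is on top of the stool.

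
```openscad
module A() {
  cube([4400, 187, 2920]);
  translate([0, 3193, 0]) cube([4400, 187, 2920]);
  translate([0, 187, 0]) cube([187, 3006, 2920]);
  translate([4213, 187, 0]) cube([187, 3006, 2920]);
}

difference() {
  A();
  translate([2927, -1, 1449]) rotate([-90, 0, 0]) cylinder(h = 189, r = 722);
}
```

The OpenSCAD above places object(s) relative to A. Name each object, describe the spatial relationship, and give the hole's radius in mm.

A is a house frame. The house frame has a circular hole through its front wall. The hole's radius is 722 mm.

The subtracted cylinder has r = 722 mm.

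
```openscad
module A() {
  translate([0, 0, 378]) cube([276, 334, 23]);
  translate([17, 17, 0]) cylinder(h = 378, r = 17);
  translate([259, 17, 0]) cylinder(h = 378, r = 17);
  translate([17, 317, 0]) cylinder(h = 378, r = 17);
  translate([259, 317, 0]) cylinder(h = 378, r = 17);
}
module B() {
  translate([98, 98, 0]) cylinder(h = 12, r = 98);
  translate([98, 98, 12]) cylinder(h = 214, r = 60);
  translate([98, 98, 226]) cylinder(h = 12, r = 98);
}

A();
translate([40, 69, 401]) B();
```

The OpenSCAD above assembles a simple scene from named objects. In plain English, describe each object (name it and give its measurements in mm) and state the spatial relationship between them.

A is a four-legged stool. The seat is 276×334 mm, 23 mm thick, top at z = 401 mm. It stands on four round legs, each 34 mm in diameter, from z = 0 to the seat underside, each leg's axis is inset half a diameter from the nearest pair of seat edges (so the leg's bounding box is flush with the corner).

B is a spool: two coaxial disc flanges of radius 98 mm and thickness 12 mm, joined by a core cylinder of radius 60 mm and height 214 mm. The lower flange rests on z = 0 and the three cylinders share a vertical axis.

The spool is on top of the stool, centred.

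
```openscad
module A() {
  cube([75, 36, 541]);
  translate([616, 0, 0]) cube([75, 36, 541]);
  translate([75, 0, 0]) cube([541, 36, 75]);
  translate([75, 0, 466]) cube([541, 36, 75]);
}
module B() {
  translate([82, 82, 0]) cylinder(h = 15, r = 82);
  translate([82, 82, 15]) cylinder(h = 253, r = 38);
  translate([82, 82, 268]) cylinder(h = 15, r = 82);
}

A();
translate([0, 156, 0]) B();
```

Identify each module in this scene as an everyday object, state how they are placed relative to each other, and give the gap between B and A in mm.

The spool's nearest face is 120 mm from the picture frame's +y face.

A is a picture frame. B is a spool. The spool is on the floor beside the picture frame on its +y side. The gap between the spool and the picture frame is 120 mm.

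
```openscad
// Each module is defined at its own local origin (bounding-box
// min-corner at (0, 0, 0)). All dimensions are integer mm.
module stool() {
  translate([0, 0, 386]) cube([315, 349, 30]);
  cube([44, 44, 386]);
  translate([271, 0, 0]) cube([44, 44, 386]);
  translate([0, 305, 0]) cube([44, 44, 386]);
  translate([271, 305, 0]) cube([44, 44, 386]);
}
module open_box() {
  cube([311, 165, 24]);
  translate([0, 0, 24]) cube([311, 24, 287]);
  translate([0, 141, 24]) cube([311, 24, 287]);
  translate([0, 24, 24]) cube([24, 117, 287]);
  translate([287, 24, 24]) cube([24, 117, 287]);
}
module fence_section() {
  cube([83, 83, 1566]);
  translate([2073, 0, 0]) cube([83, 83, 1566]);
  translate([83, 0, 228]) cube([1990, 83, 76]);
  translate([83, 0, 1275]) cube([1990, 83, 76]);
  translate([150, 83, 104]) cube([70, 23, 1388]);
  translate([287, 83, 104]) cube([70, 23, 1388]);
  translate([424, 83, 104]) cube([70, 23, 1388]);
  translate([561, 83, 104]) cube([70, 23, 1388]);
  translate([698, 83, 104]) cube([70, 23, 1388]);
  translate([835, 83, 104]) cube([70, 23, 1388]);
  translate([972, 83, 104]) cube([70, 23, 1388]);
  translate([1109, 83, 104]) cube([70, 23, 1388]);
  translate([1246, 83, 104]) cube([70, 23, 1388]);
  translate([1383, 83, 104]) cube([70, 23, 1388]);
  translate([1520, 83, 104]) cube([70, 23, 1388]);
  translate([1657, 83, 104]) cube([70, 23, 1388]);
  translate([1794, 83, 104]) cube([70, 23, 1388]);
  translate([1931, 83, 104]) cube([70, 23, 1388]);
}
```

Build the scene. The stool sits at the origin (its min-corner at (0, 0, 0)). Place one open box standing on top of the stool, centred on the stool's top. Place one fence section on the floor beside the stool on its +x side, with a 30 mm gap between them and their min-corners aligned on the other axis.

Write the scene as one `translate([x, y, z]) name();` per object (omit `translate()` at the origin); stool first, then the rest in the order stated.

stool();
translate([2, 92, 416]) open_box();
translate([345, 0, 0]) fence_section();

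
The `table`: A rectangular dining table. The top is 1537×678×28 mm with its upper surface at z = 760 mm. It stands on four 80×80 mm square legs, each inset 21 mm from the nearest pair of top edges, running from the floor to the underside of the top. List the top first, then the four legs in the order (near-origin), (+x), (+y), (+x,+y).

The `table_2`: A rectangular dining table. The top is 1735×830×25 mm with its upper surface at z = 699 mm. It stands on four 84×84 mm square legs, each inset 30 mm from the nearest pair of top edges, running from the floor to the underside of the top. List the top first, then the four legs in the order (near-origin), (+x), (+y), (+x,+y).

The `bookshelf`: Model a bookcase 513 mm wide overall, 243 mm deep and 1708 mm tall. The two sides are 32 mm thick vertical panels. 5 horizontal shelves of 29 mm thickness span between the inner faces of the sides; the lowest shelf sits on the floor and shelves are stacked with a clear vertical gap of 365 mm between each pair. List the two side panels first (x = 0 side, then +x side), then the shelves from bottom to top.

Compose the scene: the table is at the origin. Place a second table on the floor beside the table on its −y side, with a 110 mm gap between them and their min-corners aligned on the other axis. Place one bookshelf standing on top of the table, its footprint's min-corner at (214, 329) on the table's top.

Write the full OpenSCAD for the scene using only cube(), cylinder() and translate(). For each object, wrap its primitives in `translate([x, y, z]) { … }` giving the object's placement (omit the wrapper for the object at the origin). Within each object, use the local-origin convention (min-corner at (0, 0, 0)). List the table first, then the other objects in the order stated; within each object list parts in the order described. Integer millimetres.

translate([0, 0, 732]) cube([1537, 678, 28]);
translate([21, 21, 0]) cube([80, 80, 732]);
translate([1436, 21, 0]) cube([80, 80, 732]);
translate([21, 577, 0]) cube([80, 80, 732]);
translate([1436, 577, 0]) cube([80, 80, 732]);
translate([0, -940, 0]) {
  translate([0, 0, 674]) cube([1735, 830, 25]);
  translate([30, 30, 0]) cube([84, 84, 674]);
  translate([1621, 30, 0]) cube([84, 84, 674]);
  translate([30, 716, 0]) cube([84, 84, 674]);
  translate([1621, 716, 0]) cube([84, 84, 674]);
}
translate([214, 329, 760]) {
  cube([32, 243, 1708]);
  translate([481, 0, 0]) cube([32, 243, 1708]);
  translate([32, 0, 0]) cube([449, 243, 29]);
  translate([32, 0, 394]) cube([449, 243, 29]);
  translate([32, 0, 788]) cube([449, 243, 29]);
  translate([32, 0, 1182]) cube([449, 243, 29]);
  translate([32, 0, 1576]) cube([449, 243, 29]);
}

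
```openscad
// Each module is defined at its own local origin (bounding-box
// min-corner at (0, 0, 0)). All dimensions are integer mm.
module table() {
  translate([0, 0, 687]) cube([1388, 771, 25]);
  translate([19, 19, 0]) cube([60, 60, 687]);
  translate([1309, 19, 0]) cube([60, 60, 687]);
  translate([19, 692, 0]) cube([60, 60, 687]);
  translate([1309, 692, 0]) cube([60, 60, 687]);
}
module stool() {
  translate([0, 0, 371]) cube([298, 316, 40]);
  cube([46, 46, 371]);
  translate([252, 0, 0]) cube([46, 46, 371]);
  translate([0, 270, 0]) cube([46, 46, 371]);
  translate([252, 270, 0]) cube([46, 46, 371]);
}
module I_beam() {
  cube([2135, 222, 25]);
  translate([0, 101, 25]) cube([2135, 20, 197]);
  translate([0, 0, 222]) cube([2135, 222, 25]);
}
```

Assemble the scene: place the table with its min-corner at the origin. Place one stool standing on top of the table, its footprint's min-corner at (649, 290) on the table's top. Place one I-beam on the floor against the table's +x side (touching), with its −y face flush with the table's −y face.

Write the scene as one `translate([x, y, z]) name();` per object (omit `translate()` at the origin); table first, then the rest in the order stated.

table();
translate([649, 290, 712]) stool();
translate([1388, 0, 0]) I_beam();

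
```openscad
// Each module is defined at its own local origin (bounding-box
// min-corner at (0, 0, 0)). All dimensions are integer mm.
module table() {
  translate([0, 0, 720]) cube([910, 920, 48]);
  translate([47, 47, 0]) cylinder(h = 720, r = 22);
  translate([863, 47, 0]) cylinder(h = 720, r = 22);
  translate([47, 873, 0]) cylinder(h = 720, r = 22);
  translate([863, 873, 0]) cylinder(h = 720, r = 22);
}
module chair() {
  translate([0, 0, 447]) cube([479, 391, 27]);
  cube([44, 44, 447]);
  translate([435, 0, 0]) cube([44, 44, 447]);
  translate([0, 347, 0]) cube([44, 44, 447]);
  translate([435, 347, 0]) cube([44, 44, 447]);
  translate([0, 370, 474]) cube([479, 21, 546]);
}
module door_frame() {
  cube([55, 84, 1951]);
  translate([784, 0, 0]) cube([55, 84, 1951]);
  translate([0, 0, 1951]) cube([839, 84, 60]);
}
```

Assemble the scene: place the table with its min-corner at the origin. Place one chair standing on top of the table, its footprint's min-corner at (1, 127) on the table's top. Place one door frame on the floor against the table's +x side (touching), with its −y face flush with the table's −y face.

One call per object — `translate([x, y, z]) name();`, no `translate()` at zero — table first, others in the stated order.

table();
translate([1, 127, 768]) chair();
translate([910, 0, 0]) door_frame();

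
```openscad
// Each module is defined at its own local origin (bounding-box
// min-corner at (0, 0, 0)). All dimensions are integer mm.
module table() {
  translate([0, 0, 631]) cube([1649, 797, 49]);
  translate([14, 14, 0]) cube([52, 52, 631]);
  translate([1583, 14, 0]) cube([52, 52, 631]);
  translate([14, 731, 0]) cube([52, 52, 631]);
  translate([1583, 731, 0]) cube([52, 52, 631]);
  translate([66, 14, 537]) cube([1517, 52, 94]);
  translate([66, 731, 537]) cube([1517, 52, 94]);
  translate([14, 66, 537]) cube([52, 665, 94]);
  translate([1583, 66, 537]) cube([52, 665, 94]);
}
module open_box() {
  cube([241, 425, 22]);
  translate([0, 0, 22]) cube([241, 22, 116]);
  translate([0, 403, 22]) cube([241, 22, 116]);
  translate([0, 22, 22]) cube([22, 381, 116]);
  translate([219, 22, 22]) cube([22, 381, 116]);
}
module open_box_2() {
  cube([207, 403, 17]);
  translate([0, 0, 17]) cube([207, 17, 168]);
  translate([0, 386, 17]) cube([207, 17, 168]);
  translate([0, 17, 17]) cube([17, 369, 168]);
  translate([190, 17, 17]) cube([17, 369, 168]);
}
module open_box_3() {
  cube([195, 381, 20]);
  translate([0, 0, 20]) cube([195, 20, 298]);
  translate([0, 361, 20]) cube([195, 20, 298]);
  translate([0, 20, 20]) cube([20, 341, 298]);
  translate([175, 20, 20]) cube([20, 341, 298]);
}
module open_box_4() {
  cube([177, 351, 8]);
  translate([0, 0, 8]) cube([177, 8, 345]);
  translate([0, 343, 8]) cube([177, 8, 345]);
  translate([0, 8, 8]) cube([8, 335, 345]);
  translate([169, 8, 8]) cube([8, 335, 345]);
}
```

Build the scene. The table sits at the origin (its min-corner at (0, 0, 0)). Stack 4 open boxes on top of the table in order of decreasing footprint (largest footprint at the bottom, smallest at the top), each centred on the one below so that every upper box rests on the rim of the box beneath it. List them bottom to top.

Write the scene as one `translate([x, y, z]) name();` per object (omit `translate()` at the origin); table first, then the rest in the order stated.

table();
translate([704, 186, 680]) open_box();
translate([721, 197, 818]) open_box_2();
translate([727, 208, 1003]) open_box_3();
translate([736, 223, 1321]) open_box_4();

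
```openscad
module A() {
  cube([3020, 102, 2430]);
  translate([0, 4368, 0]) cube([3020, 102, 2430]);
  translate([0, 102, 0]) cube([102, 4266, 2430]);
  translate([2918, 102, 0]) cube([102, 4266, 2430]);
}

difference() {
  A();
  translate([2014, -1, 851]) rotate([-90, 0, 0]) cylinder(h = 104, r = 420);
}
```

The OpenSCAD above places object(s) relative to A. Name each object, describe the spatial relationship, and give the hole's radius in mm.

A is a house frame. The house frame has a circular hole through its front wall. The hole's radius is 420 mm.

The subtracted cylinder has r = 420 mm.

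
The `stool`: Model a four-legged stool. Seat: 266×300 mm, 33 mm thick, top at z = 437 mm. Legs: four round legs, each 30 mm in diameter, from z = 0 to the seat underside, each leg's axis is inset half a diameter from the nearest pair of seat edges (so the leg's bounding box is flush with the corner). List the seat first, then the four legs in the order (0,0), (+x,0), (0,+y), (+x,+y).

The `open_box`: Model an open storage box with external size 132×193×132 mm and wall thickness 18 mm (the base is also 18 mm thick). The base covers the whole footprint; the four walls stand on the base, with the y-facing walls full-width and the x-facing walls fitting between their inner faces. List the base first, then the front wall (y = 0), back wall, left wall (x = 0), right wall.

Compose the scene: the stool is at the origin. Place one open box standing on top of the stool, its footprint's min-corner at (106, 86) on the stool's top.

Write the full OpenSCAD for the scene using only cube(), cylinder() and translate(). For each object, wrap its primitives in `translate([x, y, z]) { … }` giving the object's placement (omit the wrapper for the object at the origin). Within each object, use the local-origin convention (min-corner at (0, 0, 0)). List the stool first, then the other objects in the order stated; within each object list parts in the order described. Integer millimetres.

translate([0, 0, 404]) cube([266, 300, 33]);
translate([15, 15, 0]) cylinder(h = 404, r = 15);
translate([251, 15, 0]) cylinder(h = 404, r = 15);
translate([15, 285, 0]) cylinder(h = 404, r = 15);
translate([251, 285, 0]) cylinder(h = 404, r = 15);
translate([106, 86, 437]) {
  cube([132, 193, 18]);
  translate([0, 0, 18]) cube([132, 18, 114]);
  translate([0, 175, 18]) cube([132, 18, 114]);
  translate([0, 18, 18]) cube([18, 157, 114]);
  translate([114, 18, 18]) cube([18, 157, 114]);
}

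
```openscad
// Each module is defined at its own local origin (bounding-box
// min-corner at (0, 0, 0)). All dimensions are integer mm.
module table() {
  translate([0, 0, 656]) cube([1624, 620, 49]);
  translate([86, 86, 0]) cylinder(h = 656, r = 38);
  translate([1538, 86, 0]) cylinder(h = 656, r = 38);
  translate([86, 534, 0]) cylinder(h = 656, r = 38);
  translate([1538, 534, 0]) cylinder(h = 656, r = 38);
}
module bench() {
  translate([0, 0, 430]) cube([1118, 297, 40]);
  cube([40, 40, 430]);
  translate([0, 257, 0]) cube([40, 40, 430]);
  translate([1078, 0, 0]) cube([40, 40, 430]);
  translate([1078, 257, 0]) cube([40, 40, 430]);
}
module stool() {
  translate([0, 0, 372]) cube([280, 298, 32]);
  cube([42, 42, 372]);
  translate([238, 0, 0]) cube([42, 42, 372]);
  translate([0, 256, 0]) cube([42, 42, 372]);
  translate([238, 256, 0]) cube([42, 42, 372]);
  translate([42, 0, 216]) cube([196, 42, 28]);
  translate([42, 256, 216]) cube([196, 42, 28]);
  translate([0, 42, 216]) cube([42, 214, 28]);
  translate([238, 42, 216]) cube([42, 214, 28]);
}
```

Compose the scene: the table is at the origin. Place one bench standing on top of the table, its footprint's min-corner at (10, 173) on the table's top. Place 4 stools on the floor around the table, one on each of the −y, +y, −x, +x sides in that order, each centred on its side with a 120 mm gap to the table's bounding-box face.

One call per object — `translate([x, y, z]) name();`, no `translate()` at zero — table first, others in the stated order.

table();
translate([10, 173, 705]) bench();
translate([672, -418, 0]) stool();
translate([672, 740, 0]) stool();
translate([-400, 161, 0]) stool();
translate([1744, 161, 0]) stool();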